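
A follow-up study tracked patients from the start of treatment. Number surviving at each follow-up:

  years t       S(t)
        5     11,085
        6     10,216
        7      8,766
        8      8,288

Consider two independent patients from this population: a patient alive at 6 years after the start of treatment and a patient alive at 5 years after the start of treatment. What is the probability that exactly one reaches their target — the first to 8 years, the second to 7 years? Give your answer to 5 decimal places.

0.31896

p₁ = S(8)/S(6) = 8,288/10,216 = 0.811276; p₂ = S(7)/S(5) = 8,766/11,085 = 0.790798.
P(exactly one) = p₁(1−p₂) + (1−p₁)p₂ = 0.169721 + 0.149243 = 0.318963.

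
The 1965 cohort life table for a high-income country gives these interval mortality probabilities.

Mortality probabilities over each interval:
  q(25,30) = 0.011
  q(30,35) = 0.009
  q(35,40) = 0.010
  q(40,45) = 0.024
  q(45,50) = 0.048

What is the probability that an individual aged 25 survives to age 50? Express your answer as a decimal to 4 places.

0.9016

Survival from 25 to 50 is the product of surviving each interval: (1 − 0.011) × (1 − 0.009) × (1 − 0.010) × (1 − 0.024) × (1 − 0.048).
= 0.989 × 0.991 × 0.990 × 0.976 × 0.952 = 0.901554.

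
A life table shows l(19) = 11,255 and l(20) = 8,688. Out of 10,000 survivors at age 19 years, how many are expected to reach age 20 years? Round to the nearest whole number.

7719

The relevant probability is 8,688/11,255 = 0.771924.
Expected number = 10,000 × 0.771924 = 7719.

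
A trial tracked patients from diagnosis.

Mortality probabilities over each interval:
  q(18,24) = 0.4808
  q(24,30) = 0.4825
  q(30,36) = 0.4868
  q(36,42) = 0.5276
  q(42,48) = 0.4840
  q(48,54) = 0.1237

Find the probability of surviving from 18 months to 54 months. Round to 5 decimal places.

0.02945

Chaining the interval survival probabilities: (1 − 0.4808) × (1 − 0.4825) × (1 − 0.4868) × (1 − 0.5276) × (1 − 0.4840) × (1 − 0.1237).
= 0.5192 × 0.5175 × 0.5132 × 0.4724 × 0.5160 × 0.8763 = 0.029454.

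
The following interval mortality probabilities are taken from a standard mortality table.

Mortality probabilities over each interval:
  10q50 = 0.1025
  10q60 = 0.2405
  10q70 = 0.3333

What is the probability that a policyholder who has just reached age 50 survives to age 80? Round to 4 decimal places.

0.4545

The overall survival probability is (1 − 0.1025) × (1 − 0.2405) × (1 − 0.3333).
= 0.8975 × 0.7595 × 0.6667 = 0.454457.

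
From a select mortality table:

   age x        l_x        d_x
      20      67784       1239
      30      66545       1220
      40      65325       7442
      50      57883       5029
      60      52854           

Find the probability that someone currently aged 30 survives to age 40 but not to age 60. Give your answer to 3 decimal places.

0.187

This is the probability of reaching 40 but not 60, conditional on being alive at 30: (l_40 − l_60) / l_30.
= (65325 − 52854) / 66545 = 12471 / 66545 = 0.187407.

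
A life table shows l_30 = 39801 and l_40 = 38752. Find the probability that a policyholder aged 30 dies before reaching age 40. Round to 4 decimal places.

0.0264

P(die before 40 | alive at 30) = 1 − l_40/l_30 = 1 − 38752/39801 = (1049)/39801 = 0.026356.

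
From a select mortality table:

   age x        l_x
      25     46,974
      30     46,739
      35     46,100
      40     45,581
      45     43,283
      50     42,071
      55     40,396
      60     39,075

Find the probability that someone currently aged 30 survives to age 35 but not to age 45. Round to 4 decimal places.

We want 5|10q30 = (l_35 − l_45)/l_30.
This is the probability of reaching 35 but not 45, conditional on being alive at 30: (l_35 − l_45) / l_30.
= (46,100 − 43,283) / 46,739 = 2,817 / 46,739 = 0.060271.

0.0603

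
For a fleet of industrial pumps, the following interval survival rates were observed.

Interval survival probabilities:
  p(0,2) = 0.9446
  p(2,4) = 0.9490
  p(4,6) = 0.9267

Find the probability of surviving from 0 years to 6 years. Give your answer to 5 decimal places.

Chaining the interval survival probabilities: 0.9446 × 0.9490 × 0.9267.
= 0.830717.

0.83072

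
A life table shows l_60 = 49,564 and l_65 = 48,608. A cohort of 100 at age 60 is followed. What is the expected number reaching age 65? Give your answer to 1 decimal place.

98.1

The relevant probability is 48,608/49,564 = 0.980712.
Expected number = 100 × 0.980712 = 98.1.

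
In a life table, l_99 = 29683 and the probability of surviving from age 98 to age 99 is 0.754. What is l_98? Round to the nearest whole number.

39367

l_98 = l_99 / p = 29683 / 0.754 = 39367.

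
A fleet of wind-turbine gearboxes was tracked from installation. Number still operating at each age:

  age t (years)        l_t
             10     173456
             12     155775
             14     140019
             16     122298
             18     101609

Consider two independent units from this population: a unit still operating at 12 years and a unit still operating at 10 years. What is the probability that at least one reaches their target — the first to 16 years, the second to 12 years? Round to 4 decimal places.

p₁ = l_16/l_12 = 122298/155775 = 0.785094; p₂ = l_12/l_10 = 155775/173456 = 0.898066.
P(at least one) = 1 − (1−p₁)(1−p₂) = 1 − 0.214906 × 0.101934 = 0.978094.

0.9781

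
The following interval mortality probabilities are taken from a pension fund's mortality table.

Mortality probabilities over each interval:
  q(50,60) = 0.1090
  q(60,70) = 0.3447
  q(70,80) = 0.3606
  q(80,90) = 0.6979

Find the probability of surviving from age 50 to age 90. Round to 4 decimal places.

0.1128

The overall survival probability is (1 − 0.1090) × (1 − 0.3447) × (1 − 0.3606) × (1 − 0.6979).
= 0.8910 × 0.6553 × 0.6394 × 0.3021 = 0.112782.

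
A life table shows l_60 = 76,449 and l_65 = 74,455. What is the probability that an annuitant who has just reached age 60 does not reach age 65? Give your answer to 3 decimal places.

P(die before 65 | alive at 60) = 1 − l_65/l_60 = 1 − 74,455/76,449 = (1,994)/76,449 = 0.026083.

0.026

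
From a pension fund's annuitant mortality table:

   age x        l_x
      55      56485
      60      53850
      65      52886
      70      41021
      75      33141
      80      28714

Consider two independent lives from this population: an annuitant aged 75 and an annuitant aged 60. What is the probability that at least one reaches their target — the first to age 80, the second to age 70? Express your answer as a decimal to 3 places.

p₁ = l_80/l_75 = 28714/33141 = 0.866419; p₂ = l_70/l_60 = 41021/53850 = 0.761764.
P(at least one) = 1 − (1−p₁)(1−p₂) = 1 − 0.133581 × 0.238236 = 0.968176.

0.968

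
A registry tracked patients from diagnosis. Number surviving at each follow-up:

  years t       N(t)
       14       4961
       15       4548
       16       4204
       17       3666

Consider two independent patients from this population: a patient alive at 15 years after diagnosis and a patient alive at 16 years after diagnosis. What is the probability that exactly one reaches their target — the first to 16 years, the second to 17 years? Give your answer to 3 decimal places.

p₁ = N(16)/N(15) = 4204/4548 = 0.924362; p₂ = N(17)/N(16) = 3666/4204 = 0.872027.
P(exactly one) = p₁(1−p₂) + (1−p₁)p₂ = 0.118293 + 0.065958 = 0.184252.

0.184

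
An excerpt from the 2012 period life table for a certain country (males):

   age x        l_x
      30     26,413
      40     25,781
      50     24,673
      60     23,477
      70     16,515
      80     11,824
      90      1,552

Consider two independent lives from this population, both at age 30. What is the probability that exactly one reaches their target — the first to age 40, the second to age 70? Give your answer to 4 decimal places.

p₁ = l_40/l_30 = 25,781/26,413 = 0.976072; p₂ = l_70/l_30 = 16,515/26,413 = 0.625260.
P(exactly one) = p₁(1−p₂) + (1−p₁)p₂ = 0.365773 + 0.014961 = 0.380734.

0.3807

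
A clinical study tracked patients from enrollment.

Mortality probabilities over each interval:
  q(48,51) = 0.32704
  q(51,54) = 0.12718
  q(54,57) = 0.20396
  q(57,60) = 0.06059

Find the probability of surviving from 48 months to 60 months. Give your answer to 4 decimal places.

0.4392

The overall survival probability is (1 − 0.32704) × (1 − 0.12718) × (1 − 0.20396) × (1 − 0.06059).
= 0.67296 × 0.87282 × 0.79604 × 0.93941 = 0.439242.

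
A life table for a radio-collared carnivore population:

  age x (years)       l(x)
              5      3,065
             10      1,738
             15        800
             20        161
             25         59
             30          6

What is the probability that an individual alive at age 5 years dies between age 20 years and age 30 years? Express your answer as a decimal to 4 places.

This is the probability of reaching 20 but not 30, conditional on being alive at 5: (l(20) − l(30)) / l(5).
= (161 − 6) / 3,065 = 155 / 3,065 = 0.050571.

0.0506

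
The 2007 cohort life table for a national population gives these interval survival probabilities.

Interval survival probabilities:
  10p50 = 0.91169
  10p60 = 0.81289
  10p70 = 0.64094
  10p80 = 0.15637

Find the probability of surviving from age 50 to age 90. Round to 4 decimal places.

Survival from 50 to 90 is the product of surviving each interval: 0.91169 × 0.81289 × 0.64094 × 0.15637.
= 0.074276.

0.0743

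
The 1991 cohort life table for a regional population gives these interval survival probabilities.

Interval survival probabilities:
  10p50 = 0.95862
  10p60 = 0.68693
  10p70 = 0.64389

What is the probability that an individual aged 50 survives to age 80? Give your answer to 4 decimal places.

The overall survival probability is 0.95862 × 0.68693 × 0.64389.
= 0.424005.

0.4240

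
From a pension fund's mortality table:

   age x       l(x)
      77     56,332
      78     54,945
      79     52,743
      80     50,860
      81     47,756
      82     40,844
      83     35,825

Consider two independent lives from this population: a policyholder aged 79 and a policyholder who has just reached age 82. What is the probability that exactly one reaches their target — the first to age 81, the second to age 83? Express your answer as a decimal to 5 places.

p₁ = l(81)/l(79) = 47,756/52,743 = 0.905447; p₂ = l(83)/l(82) = 35,825/40,844 = 0.877118.
P(exactly one) = p₁(1−p₂) + (1−p₁)p₂ = 0.111263 + 0.082934 = 0.194197.

0.19420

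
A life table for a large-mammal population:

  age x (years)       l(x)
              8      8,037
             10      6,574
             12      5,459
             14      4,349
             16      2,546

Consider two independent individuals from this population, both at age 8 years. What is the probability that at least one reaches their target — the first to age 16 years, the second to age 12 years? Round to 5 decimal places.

0.78085

p₁ = l(16)/l(8) = 2,546/8,037 = 0.316785; p₂ = l(12)/l(8) = 5,459/8,037 = 0.679234.
P(at least one) = 1 − (1−p₁)(1−p₂) = 1 − 0.683215 × 0.320766 = 0.780848.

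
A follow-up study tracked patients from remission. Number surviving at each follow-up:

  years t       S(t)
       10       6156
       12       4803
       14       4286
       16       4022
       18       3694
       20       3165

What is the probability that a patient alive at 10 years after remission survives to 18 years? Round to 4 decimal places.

0.6001

The conditional survival probability is S(18)/S(10) = 3694/6156 = 0.600065.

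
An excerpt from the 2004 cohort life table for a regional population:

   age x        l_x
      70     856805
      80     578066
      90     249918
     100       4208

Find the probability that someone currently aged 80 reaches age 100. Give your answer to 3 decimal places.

The conditional survival probability is l_100/l_80 = 4208/578066 = 0.007279.

0.007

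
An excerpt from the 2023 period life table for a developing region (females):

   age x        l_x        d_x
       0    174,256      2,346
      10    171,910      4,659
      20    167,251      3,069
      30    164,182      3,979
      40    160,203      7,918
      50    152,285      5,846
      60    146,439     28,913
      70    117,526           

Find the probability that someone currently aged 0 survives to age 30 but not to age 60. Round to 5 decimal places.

0.10182

We want 30|30q0 = (l_30 − l_60)/l_0.
This is the probability of reaching 30 but not 60, conditional on being alive at 0: (l_30 − l_60) / l_0.
= (164,182 − 146,439) / 174,256 = 17,743 / 174,256 = 0.101821.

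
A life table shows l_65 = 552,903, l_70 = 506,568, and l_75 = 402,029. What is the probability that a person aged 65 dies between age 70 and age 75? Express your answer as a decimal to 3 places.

We want 5|5q65 = (l_70 − l_75)/l_65.
This is the probability of reaching 70 but not 75, conditional on being alive at 65: (l_70 − l_75) / l_65.
= (506,568 − 402,029) / 552,903 = 104,539 / 552,903 = 0.189073.

0.189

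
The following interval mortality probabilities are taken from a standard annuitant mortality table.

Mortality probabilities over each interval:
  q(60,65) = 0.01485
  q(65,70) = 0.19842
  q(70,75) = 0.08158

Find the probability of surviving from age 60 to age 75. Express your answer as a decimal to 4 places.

Chaining the interval survival probabilities: (1 − 0.01485) × (1 − 0.19842) × (1 − 0.08158).
= 0.98515 × 0.80158 × 0.91842 = 0.725255.

0.7253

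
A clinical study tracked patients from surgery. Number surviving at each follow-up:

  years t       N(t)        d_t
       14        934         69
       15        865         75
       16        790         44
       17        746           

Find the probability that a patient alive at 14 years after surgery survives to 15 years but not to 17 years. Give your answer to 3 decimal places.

0.127

This is the probability of reaching 15 but not 17, conditional on being alive at 14: (N(15) − N(17)) / N(14).
= (865 − 746) / 934 = 119 / 934 = 0.127409.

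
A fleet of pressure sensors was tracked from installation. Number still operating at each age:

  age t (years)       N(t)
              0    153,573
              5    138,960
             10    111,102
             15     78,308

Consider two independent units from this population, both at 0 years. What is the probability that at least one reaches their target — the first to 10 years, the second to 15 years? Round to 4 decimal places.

p₁ = N(10)/N(0) = 111,102/153,573 = 0.723447; p₂ = N(15)/N(0) = 78,308/153,573 = 0.509907.
P(at least one) = 1 − (1−p₁)(1−p₂) = 1 − 0.276553 × 0.490093 = 0.864463.

0.8645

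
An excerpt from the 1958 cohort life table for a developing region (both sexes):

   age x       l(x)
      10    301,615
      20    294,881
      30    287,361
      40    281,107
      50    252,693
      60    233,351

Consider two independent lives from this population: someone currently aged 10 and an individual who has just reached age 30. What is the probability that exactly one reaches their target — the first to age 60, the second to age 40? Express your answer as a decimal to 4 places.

p₁ = l(60)/l(10) = 233,351/301,615 = 0.773672; p₂ = l(40)/l(30) = 281,107/287,361 = 0.978236.
P(exactly one) = p₁(1−p₂) + (1−p₁)p₂ = 0.016838 + 0.221402 = 0.238240.

0.2382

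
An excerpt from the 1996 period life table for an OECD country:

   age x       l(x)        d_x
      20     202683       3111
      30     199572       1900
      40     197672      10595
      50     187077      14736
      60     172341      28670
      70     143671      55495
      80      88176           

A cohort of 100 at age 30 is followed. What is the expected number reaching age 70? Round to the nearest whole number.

72

The relevant probability is 143671/199572 = 0.719896.
Expected number = 100 × 0.719896 = 72.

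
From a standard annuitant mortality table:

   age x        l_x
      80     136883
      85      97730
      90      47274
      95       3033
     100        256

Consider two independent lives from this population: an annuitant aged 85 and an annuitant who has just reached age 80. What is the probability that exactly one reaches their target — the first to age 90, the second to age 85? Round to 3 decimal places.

0.507

p₁ = l_90/l_85 = 47274/97730 = 0.483720; p₂ = l_85/l_80 = 97730/136883 = 0.713967.
P(exactly one) = p₁(1−p₂) + (1−p₁)p₂ = 0.138360 + 0.368607 = 0.506967.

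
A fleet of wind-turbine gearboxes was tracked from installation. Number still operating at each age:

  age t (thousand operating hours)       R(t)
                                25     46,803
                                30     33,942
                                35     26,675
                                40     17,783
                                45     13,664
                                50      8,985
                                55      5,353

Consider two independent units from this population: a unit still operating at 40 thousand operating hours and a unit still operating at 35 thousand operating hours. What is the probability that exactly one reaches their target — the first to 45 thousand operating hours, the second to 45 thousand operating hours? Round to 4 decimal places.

p₁ = R(45)/R(40) = 13,664/17,783 = 0.768374; p₂ = R(45)/R(35) = 13,664/26,675 = 0.512240.
P(exactly one) = p₁(1−p₂) + (1−p₁)p₂ = 0.374782 + 0.118648 = 0.493430.

0.4934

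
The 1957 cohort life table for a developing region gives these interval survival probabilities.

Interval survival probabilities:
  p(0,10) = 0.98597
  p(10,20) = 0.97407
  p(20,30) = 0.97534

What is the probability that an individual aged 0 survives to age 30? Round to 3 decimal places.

0.937

Chaining the interval survival probabilities: 0.98597 × 0.97407 × 0.97534.
= 0.936720.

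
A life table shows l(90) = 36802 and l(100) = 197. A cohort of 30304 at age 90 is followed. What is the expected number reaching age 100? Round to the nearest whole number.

162

The relevant probability is 197/36802 = 0.005353.
Expected number = 30304 × 0.005353 = 162.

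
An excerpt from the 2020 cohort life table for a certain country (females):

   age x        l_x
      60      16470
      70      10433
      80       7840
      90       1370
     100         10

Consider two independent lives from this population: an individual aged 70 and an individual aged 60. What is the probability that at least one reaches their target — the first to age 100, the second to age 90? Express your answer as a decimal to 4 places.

p₁ = l_100/l_70 = 10/10433 = 0.000958; p₂ = l_90/l_60 = 1370/16470 = 0.083182.
P(at least one) = 1 − (1−p₁)(1−p₂) = 1 − 0.999042 × 0.916818 = 0.084060.

0.0841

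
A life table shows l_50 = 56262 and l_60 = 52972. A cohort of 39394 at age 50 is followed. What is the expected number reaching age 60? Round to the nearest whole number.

The relevant probability is 52972/56262 = 0.941524.
Expected number = 39394 × 0.941524 = 37090.

37090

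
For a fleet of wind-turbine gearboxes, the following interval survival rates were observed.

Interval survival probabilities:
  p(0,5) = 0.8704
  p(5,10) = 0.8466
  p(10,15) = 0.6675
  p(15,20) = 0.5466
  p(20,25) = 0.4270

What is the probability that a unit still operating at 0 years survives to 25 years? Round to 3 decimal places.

0.115

The overall survival probability is 0.8704 × 0.8466 × 0.6675 × 0.5466 × 0.4270.
= 0.114801.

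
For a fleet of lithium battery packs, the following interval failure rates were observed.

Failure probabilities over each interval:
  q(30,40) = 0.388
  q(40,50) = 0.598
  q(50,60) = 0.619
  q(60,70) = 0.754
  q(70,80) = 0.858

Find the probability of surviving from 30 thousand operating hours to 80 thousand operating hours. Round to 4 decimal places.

Survival from 30 to 80 is the product of surviving each interval: (1 − 0.388) × (1 − 0.598) × (1 − 0.619) × (1 − 0.754) × (1 − 0.858).
= 0.612 × 0.402 × 0.381 × 0.246 × 0.142 = 0.003274.

0.0033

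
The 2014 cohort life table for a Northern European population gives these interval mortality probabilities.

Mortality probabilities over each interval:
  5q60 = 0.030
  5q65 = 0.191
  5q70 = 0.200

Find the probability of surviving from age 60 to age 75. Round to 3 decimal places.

Survival from 60 to 75 is the product of surviving each interval: (1 − 0.030) × (1 − 0.191) × (1 − 0.200).
= 0.970 × 0.809 × 0.800 = 0.627784.

0.628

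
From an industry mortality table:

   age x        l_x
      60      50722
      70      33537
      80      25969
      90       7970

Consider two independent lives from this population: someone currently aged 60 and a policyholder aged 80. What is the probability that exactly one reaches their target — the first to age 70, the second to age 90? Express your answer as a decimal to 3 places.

p₁ = l_70/l_60 = 33537/50722 = 0.661192; p₂ = l_90/l_80 = 7970/25969 = 0.306904.
P(exactly one) = p₁(1−p₂) + (1−p₁)p₂ = 0.458270 + 0.103982 = 0.562251.

0.562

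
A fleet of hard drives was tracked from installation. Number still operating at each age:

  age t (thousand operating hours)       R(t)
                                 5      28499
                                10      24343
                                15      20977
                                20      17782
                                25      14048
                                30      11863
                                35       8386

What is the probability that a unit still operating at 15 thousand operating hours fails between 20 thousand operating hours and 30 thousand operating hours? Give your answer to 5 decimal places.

This is the probability of reaching 20 but not 30, conditional on being operational at 15: (R(20) − R(30)) / R(15).
= (17782 − 11863) / 20977 = 5919 / 20977 = 0.282166.

0.28217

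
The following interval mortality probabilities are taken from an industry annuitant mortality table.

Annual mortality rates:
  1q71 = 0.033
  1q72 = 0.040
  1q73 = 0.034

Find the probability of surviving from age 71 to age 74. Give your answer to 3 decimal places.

The overall survival probability is (1 − 0.033) × (1 − 0.040) × (1 − 0.034).
= 0.967 × 0.960 × 0.966 = 0.896757.

0.897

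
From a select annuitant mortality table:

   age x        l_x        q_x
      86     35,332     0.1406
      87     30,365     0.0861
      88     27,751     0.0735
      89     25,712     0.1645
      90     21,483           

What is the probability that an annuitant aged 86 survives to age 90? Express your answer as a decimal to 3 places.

0.608

We want 4p86 = l_90/l_86.
The conditional survival probability is l_90/l_86 = 21,483/35,332 = 0.608032.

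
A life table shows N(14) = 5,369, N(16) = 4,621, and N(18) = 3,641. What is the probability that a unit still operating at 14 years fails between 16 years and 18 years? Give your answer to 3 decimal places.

0.183

This is the probability of reaching 16 but not 18, conditional on being operational at 14: (N(16) − N(18)) / N(14).
= (4,621 − 3,641) / 5,369 = 980 / 5,369 = 0.182529.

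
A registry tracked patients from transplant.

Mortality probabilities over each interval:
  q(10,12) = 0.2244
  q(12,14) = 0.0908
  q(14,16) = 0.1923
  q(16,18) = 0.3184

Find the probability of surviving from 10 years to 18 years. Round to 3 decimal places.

0.388

Survival from 10 to 18 is the product of surviving each interval: (1 − 0.2244) × (1 − 0.0908) × (1 − 0.1923) × (1 − 0.3184).
= 0.7756 × 0.9092 × 0.8077 × 0.6816 = 0.388219.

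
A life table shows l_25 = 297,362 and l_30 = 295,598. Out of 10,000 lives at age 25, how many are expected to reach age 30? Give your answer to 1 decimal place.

The relevant probability is 295,598/297,362 = 0.994068.
Expected number = 10,000 × 0.994068 = 9940.7.

9940.7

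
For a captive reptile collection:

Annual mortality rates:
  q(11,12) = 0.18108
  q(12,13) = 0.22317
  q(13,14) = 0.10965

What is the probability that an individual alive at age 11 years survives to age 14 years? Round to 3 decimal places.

Chaining the interval survival probabilities: (1 − 0.18108) × (1 − 0.22317) × (1 − 0.10965).
= 0.81892 × 0.77683 × 0.89035 = 0.566407.

0.566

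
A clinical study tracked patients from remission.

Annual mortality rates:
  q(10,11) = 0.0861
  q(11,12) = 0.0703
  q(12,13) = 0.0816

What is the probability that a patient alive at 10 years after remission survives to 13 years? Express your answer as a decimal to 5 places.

0.78032

P(survive 10→13) = (1 − 0.0861) × (1 − 0.0703) × (1 − 0.0816).
= 0.9139 × 0.9297 × 0.9184 = 0.780321.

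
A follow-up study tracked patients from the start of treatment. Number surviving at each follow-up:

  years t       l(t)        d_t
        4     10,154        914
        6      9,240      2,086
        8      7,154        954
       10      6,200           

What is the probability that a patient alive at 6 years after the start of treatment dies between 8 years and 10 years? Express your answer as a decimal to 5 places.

This is the probability of reaching 8 but not 10, conditional on being alive at 6: (l(8) − l(10)) / l(6).
= (7,154 − 6,200) / 9,240 = 954 / 9,240 = 0.103247.

0.10325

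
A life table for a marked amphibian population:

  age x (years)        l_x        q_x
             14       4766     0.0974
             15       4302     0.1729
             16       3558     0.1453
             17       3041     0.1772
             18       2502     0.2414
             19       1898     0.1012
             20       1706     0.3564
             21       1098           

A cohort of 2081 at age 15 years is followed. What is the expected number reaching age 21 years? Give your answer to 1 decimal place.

The relevant probability is 1098/4302 = 0.255230.
Expected number = 2081 × 0.255230 = 531.1.

531.1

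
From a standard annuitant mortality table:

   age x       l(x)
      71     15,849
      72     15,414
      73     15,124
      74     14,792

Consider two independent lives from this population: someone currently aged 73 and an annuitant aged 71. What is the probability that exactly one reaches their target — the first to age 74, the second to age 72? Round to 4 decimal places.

0.0482

p₁ = l(74)/l(73) = 14,792/15,124 = 0.978048; p₂ = l(72)/l(71) = 15,414/15,849 = 0.972553.
P(exactly one) = p₁(1−p₂) + (1−p₁)p₂ = 0.026844 + 0.021349 = 0.048194.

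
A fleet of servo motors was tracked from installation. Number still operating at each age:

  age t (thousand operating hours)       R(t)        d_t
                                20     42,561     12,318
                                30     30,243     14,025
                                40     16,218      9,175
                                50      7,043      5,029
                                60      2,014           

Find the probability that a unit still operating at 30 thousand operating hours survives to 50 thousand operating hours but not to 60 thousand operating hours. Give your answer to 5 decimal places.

This is the probability of reaching 50 but not 60, conditional on being operational at 30: (R(50) − R(60)) / R(30).
= (7,043 − 2,014) / 30,243 = 5,029 / 30,243 = 0.166286.

0.16629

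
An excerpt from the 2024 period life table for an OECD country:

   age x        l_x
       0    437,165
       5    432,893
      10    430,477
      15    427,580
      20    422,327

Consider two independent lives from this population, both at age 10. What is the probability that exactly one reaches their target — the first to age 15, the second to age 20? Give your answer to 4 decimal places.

0.0254

p₁ = l_15/l_10 = 427,580/430,477 = 0.993270; p₂ = l_20/l_10 = 422,327/430,477 = 0.981068.
P(exactly one) = p₁(1−p₂) + (1−p₁)p₂ = 0.018805 + 0.006603 = 0.025407.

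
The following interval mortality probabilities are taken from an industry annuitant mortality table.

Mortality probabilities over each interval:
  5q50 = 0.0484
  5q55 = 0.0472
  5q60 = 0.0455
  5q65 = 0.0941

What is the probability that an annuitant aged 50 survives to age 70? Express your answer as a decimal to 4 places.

Chaining the interval survival probabilities: (1 − 0.0484) × (1 − 0.0472) × (1 − 0.0455) × (1 − 0.0941).
= 0.9516 × 0.9528 × 0.9545 × 0.9059 = 0.783993.

0.7840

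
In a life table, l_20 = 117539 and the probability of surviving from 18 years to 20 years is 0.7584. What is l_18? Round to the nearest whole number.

l_18 = l_20 / p = 117539 / 0.7584 = 154983.

154983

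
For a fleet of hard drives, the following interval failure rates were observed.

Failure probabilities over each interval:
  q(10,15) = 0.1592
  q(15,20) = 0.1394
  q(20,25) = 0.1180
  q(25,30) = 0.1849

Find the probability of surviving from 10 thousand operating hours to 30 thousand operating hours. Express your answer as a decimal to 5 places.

0.52020

Chaining the interval survival probabilities: (1 − 0.1592) × (1 − 0.1394) × (1 − 0.1180) × (1 − 0.1849).
= 0.8408 × 0.8606 × 0.8820 × 0.8151 = 0.520204.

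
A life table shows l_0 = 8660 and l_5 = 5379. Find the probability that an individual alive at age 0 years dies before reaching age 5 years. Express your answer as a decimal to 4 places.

0.3789

P(die before 5 | alive at 0) = 1 − l_5/l_0 = 1 − 5379/8660 = (3281)/8660 = 0.378868.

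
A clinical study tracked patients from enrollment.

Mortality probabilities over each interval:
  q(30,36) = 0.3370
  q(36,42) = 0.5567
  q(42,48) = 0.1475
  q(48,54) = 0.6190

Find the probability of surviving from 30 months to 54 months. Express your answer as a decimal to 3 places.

0.095

Survival from 30 to 54 is the product of surviving each interval: (1 − 0.3370) × (1 − 0.5567) × (1 − 0.1475) × (1 − 0.6190).
= 0.6630 × 0.4433 × 0.8525 × 0.3810 = 0.095462.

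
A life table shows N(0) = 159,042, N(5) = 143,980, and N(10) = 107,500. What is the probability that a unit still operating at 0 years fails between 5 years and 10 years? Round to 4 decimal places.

This is the probability of reaching 5 but not 10, conditional on being operational at 0: (N(5) − N(10)) / N(0).
= (143,980 − 107,500) / 159,042 = 36,480 / 159,042 = 0.229373.

0.2294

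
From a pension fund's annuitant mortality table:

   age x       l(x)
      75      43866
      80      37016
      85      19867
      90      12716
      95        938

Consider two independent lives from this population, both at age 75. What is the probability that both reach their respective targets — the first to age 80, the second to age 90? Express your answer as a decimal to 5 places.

p₁ = l(80)/l(75) = 37016/43866 = 0.843843; p₂ = l(90)/l(75) = 12716/43866 = 0.289883.
P(both) = p₁ × p₂ = 0.843843 × 0.289883 = 0.244616.

0.24462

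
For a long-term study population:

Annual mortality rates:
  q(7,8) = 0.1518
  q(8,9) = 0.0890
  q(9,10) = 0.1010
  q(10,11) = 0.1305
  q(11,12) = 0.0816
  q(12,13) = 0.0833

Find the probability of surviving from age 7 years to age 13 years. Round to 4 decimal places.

0.5085

Chaining the interval survival probabilities: (1 − 0.1518) × (1 − 0.0890) × (1 − 0.1010) × (1 − 0.1305) × (1 − 0.0816) × (1 − 0.0833).
= 0.8482 × 0.9110 × 0.8990 × 0.8695 × 0.9184 × 0.9167 = 0.508516.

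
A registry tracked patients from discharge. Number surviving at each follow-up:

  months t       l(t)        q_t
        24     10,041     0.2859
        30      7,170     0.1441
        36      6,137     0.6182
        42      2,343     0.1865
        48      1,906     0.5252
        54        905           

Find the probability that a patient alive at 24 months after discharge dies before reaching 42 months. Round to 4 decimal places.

0.7667

P(die before 42 | alive at 24) = 1 − l(42)/l(24) = 1 − 2,343/10,041 = (7,698)/10,041 = 0.766657.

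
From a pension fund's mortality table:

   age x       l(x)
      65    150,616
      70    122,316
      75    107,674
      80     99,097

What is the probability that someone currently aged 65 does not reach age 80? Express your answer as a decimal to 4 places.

0.3421

P(die before 80 | alive at 65) = 1 − l(80)/l(65) = 1 − 99,097/150,616 = (51,519)/150,616 = 0.342055.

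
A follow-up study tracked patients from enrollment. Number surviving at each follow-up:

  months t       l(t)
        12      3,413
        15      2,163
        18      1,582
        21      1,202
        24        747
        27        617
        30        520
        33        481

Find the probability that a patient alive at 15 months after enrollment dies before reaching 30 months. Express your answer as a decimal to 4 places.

0.7596

P(die before 30 | alive at 15) = 1 − l(30)/l(15) = 1 − 520/2,163 = (1,643)/2,163 = 0.759593.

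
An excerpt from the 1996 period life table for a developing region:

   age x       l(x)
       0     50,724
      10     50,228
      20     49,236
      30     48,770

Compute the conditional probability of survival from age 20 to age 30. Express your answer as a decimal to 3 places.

0.991

The conditional survival probability is l(30)/l(20) = 48,770/49,236 = 0.990535.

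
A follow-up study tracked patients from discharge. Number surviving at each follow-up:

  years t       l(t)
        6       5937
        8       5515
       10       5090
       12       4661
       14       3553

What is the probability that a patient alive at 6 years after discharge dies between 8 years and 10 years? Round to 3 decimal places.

0.072

This is the probability of reaching 8 but not 10, conditional on being alive at 6: (l(8) − l(10)) / l(6).
= (5515 − 5090) / 5937 = 425 / 5937 = 0.071585.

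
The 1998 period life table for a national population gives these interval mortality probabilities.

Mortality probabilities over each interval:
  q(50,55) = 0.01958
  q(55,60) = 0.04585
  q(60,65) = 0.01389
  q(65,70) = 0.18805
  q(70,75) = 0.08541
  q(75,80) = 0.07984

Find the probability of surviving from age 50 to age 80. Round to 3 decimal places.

0.630

Chaining the interval survival probabilities: (1 − 0.01958) × (1 − 0.04585) × (1 − 0.01389) × (1 − 0.18805) × (1 − 0.08541) × (1 − 0.07984).
= 0.98042 × 0.95415 × 0.98611 × 0.81195 × 0.91459 × 0.92016 = 0.630338.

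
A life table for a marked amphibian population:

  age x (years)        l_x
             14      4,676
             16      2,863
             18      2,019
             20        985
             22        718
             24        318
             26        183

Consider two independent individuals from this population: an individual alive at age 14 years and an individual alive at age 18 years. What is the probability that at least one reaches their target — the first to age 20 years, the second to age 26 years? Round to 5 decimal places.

p₁ = l_20/l_14 = 985/4,676 = 0.210650; p₂ = l_26/l_18 = 183/2,019 = 0.090639.
P(at least one) = 1 − (1−p₁)(1−p₂) = 1 − 0.789350 × 0.909361 = 0.282196.

0.28220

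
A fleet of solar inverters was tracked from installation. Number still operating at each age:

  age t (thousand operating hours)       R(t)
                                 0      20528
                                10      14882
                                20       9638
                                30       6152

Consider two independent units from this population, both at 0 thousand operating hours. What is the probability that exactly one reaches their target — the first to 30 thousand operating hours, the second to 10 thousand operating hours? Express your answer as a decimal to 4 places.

p₁ = R(30)/R(0) = 6152/20528 = 0.299688; p₂ = R(10)/R(0) = 14882/20528 = 0.724961.
P(exactly one) = p₁(1−p₂) + (1−p₁)p₂ = 0.082426 + 0.507699 = 0.590125.

0.5901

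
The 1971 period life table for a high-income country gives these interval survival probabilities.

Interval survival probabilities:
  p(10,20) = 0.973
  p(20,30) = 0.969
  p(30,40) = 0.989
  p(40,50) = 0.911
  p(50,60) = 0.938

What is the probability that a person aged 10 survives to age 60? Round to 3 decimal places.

0.797

The overall survival probability is 0.973 × 0.969 × 0.989 × 0.911 × 0.938.
= 0.796809.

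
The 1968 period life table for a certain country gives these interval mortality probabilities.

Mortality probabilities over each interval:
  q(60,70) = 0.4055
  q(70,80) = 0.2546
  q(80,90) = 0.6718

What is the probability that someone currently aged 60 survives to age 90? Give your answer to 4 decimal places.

0.1454

Survival from 60 to 90 is the product of surviving each interval: (1 − 0.4055) × (1 − 0.2546) × (1 − 0.6718).
= 0.5945 × 0.7454 × 0.3282 = 0.145439.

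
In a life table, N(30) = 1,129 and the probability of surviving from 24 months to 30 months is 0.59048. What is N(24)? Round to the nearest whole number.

N(24) = N(30) / p = 1,129 / 0.59048 = 1912.

1912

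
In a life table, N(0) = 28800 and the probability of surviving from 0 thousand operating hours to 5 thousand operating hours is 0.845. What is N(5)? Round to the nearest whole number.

N(5) = N(0) × p = 28800 × 0.845 = 24336.

24336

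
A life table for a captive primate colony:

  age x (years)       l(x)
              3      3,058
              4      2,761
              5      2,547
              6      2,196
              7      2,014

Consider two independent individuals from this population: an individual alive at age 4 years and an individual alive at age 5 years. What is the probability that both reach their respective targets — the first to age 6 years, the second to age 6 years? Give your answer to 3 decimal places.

p₁ = l(6)/l(4) = 2,196/2,761 = 0.795364; p₂ = l(6)/l(5) = 2,196/2,547 = 0.862191.
P(both) = p₁ × p₂ = 0.795364 × 0.862191 = 0.685756.

0.686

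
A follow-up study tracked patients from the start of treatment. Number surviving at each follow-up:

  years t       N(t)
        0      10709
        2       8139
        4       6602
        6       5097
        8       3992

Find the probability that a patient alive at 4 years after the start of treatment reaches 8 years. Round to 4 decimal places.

The conditional survival probability is N(8)/N(4) = 3992/6602 = 0.604665.

0.6047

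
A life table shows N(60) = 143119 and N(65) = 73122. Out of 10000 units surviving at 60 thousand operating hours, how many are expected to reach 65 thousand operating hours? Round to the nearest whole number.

5109

The relevant probability is 73122/143119 = 0.510917.
Expected number = 10000 × 0.510917 = 5109.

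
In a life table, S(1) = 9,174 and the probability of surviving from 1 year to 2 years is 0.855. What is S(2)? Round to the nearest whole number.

S(2) = S(1) × p = 9,174 × 0.855 = 7844.

7844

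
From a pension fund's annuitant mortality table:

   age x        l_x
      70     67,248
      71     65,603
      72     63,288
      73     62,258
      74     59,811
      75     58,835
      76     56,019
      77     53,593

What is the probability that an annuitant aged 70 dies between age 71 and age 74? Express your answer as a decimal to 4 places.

We want 1|3q70 = (l_71 − l_74)/l_70.
This is the probability of reaching 71 but not 74, conditional on being alive at 70: (l_71 − l_74) / l_70.
= (65,603 − 59,811) / 67,248 = 5,792 / 67,248 = 0.086129.

0.0861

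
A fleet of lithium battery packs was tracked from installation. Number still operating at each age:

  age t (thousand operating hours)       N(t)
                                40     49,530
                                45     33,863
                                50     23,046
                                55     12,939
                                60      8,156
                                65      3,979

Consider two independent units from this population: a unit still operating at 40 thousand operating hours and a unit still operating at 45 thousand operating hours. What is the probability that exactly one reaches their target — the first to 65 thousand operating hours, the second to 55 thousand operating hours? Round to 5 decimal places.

0.40104

p₁ = N(65)/N(40) = 3,979/49,530 = 0.080335; p₂ = N(55)/N(45) = 12,939/33,863 = 0.382098.
P(exactly one) = p₁(1−p₂) + (1−p₁)p₂ = 0.049639 + 0.351402 = 0.401041.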